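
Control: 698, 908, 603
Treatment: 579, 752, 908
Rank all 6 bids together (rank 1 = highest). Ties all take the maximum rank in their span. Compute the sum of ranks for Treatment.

11

Sorted (descending): 908, 908, 752, 698, 603, 579
The 2 values of 908 occupy positions 1–2 → each gets rank 2.
Treatment values → pooled ranks: 579→6, 752→3, 908→2
Rank sum = 6 + 3 + 2 = 11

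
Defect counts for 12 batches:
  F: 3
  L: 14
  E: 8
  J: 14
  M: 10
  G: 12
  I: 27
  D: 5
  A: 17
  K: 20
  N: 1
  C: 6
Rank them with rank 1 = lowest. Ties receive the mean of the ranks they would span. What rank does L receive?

Sorted (ascending): 1, 3, 5, 6, 8, 10, 12, 14, 14, 17, 20, 27
The 2 values of 14 occupy positions 8–9 → average rank (8+9)/2 = 8.5.
L has value 14 → rank 8.5.

8.5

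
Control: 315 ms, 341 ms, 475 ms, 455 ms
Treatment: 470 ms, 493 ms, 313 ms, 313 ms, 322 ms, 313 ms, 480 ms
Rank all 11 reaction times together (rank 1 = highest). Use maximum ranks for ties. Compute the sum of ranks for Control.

Sorted (descending): 493, 480, 475, 470, 455, 341, 322, 315, 313, 313, 313
The 3 values of 313 occupy positions 9–11 → each gets rank 11.
Control values → pooled ranks: 315→8, 341→6, 475→3, 455→5
Rank sum = 8 + 6 + 3 + 5 = 22

22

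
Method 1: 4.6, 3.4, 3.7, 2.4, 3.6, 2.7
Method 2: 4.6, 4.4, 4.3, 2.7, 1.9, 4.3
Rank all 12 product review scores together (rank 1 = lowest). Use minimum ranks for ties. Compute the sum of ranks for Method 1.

Sorted (ascending): 1.9, 2.4, 2.7, 2.7, 3.4, 3.6, 3.7, 4.3, 4.3, 4.4, 4.6, 4.6
The 2 values of 2.7 occupy positions 3–4 → each gets rank 3.
The 2 values of 4.3 occupy positions 8–9 → each gets rank 8.
The 2 values of 4.6 occupy positions 11–12 → each gets rank 11.
Method 1 values → pooled ranks: 4.6→11, 3.4→5, 3.7→7, 2.4→2, 3.6→6, 2.7→3
Rank sum = 11 + 5 + 7 + 2 + 6 + 3 = 34

34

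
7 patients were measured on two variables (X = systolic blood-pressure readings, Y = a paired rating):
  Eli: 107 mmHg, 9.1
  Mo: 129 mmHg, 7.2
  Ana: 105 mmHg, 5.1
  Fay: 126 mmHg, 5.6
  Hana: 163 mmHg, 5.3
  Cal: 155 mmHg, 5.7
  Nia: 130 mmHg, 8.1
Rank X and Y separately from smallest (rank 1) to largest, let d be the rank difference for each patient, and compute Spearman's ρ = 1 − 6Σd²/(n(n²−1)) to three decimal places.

0.000

Ranks of variable 1: 2, 4, 1, 3, 7, 6, 5
Ranks of variable 2: 7, 5, 1, 3, 2, 4, 6
d = r₁ − r₂: -5, -1, 0, 0, 5, 2, -1
d²: 25, 1, 0, 0, 25, 4, 1; Σd² = 56
ρ = 1 − 6·56/(7·48) = 1 − 336/336 = 0.000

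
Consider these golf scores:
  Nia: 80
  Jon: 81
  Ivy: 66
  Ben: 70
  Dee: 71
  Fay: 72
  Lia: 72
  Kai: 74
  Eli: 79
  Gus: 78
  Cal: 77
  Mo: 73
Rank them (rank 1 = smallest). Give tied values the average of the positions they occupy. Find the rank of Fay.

4.5

Sorted (ascending): 66, 70, 71, 72, 72, 73, 74, 77, 78, 79, 80, 81
The 2 values of 72 occupy positions 4–5 → average rank (4+5)/2 = 4.5.
Fay has value 72 → rank 4.5.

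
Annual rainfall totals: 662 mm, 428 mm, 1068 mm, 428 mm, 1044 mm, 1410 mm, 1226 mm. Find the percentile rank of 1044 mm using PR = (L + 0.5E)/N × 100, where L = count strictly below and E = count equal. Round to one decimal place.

N = 7.
Strictly below 1044: 3. Equal to 1044: 1.
PR = (3 + 0.5·1)/7 × 100 = 50.0

50.0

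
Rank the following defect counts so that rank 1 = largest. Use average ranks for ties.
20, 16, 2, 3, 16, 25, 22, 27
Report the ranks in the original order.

Sorted (descending): 27, 25, 22, 20, 16, 16, 3, 2
The 2 values of 16 occupy positions 5–6 → average rank (5+6)/2 = 5.5.

4, 5.5, 8, 7, 5.5, 2, 3, 1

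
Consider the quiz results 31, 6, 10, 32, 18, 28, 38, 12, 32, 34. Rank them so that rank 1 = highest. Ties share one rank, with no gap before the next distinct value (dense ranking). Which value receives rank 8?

Sorted (descending): 38, 34, 32, 32, 31, 28, 18, 12, 10, 6
The 2 values of 32 share dense rank 3.
Remaining distinct values take the next consecutive integers.
Rank 8 → value 10.

10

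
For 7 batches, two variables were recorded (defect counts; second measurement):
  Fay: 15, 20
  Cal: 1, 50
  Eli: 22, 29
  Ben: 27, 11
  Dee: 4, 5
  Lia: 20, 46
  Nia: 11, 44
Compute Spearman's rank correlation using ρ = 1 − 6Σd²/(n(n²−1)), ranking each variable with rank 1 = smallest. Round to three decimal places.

Ranks of variable 1: 4, 1, 6, 7, 2, 5, 3
Ranks of variable 2: 3, 7, 4, 2, 1, 6, 5
d = r₁ − r₂: 1, -6, 2, 5, 1, -1, -2
d²: 1, 36, 4, 25, 1, 1, 4; Σd² = 72
ρ = 1 − 6·72/(7·48) = 1 − 432/336 = -0.286

-0.286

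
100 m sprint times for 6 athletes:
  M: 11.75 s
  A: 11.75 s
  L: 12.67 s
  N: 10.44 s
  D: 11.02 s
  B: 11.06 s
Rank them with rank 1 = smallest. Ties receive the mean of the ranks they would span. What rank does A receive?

4.5

Sorted (ascending): 10.44, 11.02, 11.06, 11.75, 11.75, 12.67
The 2 values of 11.75 occupy positions 4–5 → average rank (4+5)/2 = 4.5.
A has value 11.75 s → rank 4.5.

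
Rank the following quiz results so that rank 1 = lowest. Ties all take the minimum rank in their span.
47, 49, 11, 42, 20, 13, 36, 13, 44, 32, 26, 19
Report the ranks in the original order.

11, 12, 1, 9, 5, 2, 8, 2, 10, 7, 6, 4

Sorted (ascending): 11, 13, 13, 19, 20, 26, 32, 36, 42, 44, 47, 49
The 2 values of 13 occupy positions 2–3 → each gets rank 2.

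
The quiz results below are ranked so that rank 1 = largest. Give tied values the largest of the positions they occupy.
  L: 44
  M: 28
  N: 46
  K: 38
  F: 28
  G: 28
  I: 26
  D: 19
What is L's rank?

Sorted (descending): 46, 44, 38, 28, 28, 28, 26, 19
The 3 values of 28 occupy positions 4–6 → each gets rank 6.
L has value 44 → rank 2.

2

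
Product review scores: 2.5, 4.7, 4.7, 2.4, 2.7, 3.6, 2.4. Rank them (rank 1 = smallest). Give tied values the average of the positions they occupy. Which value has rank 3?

2.5

Sorted (ascending): 2.4, 2.4, 2.5, 2.7, 3.6, 4.7, 4.7
The 2 values of 2.4 occupy positions 1–2 → average rank (1+2)/2 = 1.5.
The 2 values of 4.7 occupy positions 6–7 → average rank (6+7)/2 = 6.5.
Rank 3 → value 2.5.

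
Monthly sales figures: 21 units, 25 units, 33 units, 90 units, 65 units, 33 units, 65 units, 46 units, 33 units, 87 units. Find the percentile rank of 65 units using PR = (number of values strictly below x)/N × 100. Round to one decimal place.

60.0

N = 10.
Strictly below 65: 6. Equal to 65: 2.
PR = 6/10 × 100 = 60.0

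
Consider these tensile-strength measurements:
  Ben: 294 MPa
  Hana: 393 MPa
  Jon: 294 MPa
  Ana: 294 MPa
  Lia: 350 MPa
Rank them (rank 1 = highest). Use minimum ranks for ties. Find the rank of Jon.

3

Sorted (descending): 393, 350, 294, 294, 294
The 3 values of 294 occupy positions 3–5 → each gets rank 3.
Jon has value 294 MPa → rank 3.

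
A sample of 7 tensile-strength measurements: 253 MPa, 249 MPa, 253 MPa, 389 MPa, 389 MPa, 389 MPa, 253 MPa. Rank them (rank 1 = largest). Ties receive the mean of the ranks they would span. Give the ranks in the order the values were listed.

5, 7, 5, 2, 2, 2, 5

Sorted (descending): 389, 389, 389, 253, 253, 253, 249
The 3 values of 389 occupy positions 1–3 → average rank 2.
The 3 values of 253 occupy positions 4–6 → average rank 5.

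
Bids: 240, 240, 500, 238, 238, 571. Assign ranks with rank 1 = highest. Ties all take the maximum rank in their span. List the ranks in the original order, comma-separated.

Sorted (descending): 571, 500, 240, 240, 238, 238
The 2 values of 240 occupy positions 3–4 → each gets rank 4.
The 2 values of 238 occupy positions 5–6 → each gets rank 6.

4, 4, 2, 6, 6, 1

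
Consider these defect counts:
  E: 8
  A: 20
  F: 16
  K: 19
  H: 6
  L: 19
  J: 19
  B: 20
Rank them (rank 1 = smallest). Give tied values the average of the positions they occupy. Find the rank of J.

Sorted (ascending): 6, 8, 16, 19, 19, 19, 20, 20
The 3 values of 19 occupy positions 4–6 → average rank 5.
The 2 values of 20 occupy positions 7–8 → average rank (7+8)/2 = 7.5.
J has value 19 → rank 5.

5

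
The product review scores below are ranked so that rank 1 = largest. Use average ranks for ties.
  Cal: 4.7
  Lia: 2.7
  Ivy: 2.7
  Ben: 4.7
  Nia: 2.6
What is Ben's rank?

Sorted (descending): 4.7, 4.7, 2.7, 2.7, 2.6
The 2 values of 4.7 occupy positions 1–2 → average rank (1+2)/2 = 1.5.
The 2 values of 2.7 occupy positions 3–4 → average rank (3+4)/2 = 3.5.
Ben has value 4.7 → rank 1.5.

1.5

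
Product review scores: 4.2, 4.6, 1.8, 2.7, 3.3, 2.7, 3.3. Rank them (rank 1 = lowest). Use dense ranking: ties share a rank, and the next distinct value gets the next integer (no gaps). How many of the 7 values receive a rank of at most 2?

3

Sorted (ascending): 1.8, 2.7, 2.7, 3.3, 3.3, 4.2, 4.6
The 2 values of 2.7 share dense rank 2.
The 2 values of 3.3 share dense rank 3.
Remaining distinct values take the next consecutive integers.
Ranks ≤ 2: {1, 2, 2} → 3 values.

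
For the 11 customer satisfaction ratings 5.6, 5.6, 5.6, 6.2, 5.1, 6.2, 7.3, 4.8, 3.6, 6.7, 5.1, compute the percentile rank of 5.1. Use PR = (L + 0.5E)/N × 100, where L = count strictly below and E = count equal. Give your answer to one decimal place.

N = 11.
Strictly below 5.1: 2. Equal to 5.1: 2.
PR = (2 + 0.5·2)/11 × 100 = 27.3

27.3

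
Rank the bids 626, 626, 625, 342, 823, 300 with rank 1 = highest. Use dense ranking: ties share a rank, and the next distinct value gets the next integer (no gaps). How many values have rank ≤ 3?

Sorted (descending): 823, 626, 626, 625, 342, 300
The 2 values of 626 share dense rank 2.
Remaining distinct values take the next consecutive integers.
Ranks ≤ 3: {1, 2, 2, 3} → 4 values.

4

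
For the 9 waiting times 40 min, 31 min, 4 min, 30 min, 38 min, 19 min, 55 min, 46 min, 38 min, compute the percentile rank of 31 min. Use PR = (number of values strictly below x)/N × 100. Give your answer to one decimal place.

33.3

N = 9.
Strictly below 31: 3. Equal to 31: 1.
PR = 3/9 × 100 = 33.3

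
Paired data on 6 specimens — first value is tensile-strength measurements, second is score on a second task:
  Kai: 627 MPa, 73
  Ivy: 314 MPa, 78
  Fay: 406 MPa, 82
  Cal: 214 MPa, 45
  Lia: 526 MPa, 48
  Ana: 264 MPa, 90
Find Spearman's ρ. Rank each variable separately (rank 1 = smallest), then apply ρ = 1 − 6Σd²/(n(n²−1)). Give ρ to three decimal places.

-0.029

Ranks of variable 1: 6, 3, 4, 1, 5, 2
Ranks of variable 2: 3, 4, 5, 1, 2, 6
d = r₁ − r₂: 3, -1, -1, 0, 3, -4
d²: 9, 1, 1, 0, 9, 16; Σd² = 36
ρ = 1 − 6·36/(6·35) = 1 − 216/210 = -0.029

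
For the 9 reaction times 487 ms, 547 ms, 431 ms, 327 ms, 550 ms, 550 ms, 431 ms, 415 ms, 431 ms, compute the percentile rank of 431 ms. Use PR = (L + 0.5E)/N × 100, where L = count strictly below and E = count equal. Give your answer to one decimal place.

38.9

N = 9.
Strictly below 431: 2. Equal to 431: 3.
PR = (2 + 0.5·3)/9 × 100 = 38.9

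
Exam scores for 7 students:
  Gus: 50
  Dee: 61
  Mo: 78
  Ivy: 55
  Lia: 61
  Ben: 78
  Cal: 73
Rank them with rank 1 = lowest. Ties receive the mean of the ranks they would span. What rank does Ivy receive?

Sorted (ascending): 50, 55, 61, 61, 73, 78, 78
The 2 values of 61 occupy positions 3–4 → average rank (3+4)/2 = 3.5.
The 2 values of 78 occupy positions 6–7 → average rank (6+7)/2 = 6.5.
Ivy has value 55 → rank 2.

2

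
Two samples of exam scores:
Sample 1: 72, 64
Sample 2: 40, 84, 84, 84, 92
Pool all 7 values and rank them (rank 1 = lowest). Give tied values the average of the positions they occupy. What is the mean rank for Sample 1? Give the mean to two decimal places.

Sorted (ascending): 40, 64, 72, 84, 84, 84, 92
The 3 values of 84 occupy positions 4–6 → average rank 5.
Sample 1 values → pooled ranks: 72→3, 64→2
Mean rank = (3 + 2) / 2 = 2.50

2.50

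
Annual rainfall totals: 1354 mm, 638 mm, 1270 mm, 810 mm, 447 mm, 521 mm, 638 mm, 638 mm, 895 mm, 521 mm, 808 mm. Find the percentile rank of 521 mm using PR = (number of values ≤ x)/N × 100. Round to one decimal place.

27.3

N = 11.
Strictly below 521: 1. Equal to 521: 2.
PR = 3/11 × 100 = 27.3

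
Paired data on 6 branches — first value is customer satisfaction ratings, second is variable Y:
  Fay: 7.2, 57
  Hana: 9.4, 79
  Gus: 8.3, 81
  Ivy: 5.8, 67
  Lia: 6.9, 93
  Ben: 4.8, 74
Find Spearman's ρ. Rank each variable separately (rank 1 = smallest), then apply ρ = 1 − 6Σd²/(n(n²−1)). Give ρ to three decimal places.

Ranks of variable 1: 4, 6, 5, 2, 3, 1
Ranks of variable 2: 1, 4, 5, 2, 6, 3
d = r₁ − r₂: 3, 2, 0, 0, -3, -2
d²: 9, 4, 0, 0, 9, 4; Σd² = 26
ρ = 1 − 6·26/(6·35) = 1 − 156/210 = 0.257

0.257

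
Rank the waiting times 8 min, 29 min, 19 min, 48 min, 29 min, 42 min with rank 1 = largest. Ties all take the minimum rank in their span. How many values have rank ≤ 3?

4

Sorted (descending): 48, 42, 29, 29, 19, 8
The 2 values of 29 occupy positions 3–4 → each gets rank 3.
Ranks ≤ 3: {1, 2, 3, 3} → 4 values.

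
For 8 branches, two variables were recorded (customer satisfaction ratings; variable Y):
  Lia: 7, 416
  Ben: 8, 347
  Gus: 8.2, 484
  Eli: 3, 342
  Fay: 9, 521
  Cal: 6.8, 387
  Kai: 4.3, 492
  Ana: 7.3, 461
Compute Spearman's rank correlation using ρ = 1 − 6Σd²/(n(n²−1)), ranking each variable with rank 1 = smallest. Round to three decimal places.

Ranks of variable 1: 4, 6, 7, 1, 8, 3, 2, 5
Ranks of variable 2: 4, 2, 6, 1, 8, 3, 7, 5
d = r₁ − r₂: 0, 4, 1, 0, 0, 0, -5, 0
d²: 0, 16, 1, 0, 0, 0, 25, 0; Σd² = 42
ρ = 1 − 6·42/(8·63) = 1 − 252/504 = 0.500

0.500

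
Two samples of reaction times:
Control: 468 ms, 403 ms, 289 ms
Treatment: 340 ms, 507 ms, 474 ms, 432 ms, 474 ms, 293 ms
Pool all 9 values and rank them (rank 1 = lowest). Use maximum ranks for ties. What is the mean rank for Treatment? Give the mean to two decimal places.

5.83

Sorted (ascending): 289, 293, 340, 403, 432, 468, 474, 474, 507
The 2 values of 474 occupy positions 7–8 → each gets rank 8.
Treatment values → pooled ranks: 340→3, 507→9, 474→8, 432→5, 474→8, 293→2
Mean rank = (3 + 9 + 8 + 5 + 8 + 2) / 6 = 5.83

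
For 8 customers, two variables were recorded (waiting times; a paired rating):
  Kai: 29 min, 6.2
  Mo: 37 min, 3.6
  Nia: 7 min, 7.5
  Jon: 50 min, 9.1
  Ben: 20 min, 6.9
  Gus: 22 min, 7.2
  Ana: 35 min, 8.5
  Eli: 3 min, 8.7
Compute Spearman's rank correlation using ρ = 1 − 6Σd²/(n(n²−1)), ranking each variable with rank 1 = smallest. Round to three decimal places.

-0.071

Ranks of variable 1: 5, 7, 2, 8, 3, 4, 6, 1
Ranks of variable 2: 2, 1, 5, 8, 3, 4, 6, 7
d = r₁ − r₂: 3, 6, -3, 0, 0, 0, 0, -6
d²: 9, 36, 9, 0, 0, 0, 0, 36; Σd² = 90
ρ = 1 − 6·90/(8·63) = 1 − 540/504 = -0.071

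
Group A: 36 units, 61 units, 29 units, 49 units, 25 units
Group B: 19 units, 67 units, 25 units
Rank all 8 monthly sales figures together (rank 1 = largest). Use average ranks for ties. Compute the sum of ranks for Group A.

Sorted (descending): 67, 61, 49, 36, 29, 25, 25, 19
The 2 values of 25 occupy positions 6–7 → average rank (6+7)/2 = 6.5.
Group A values → pooled ranks: 36→4, 61→2, 29→5, 49→3, 25→6.5
Rank sum = 4 + 2 + 5 + 3 + 6.5 = 20.5

20.5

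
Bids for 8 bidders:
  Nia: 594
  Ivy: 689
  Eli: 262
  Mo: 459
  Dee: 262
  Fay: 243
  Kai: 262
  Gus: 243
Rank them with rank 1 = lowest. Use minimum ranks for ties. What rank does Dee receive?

Sorted (ascending): 243, 243, 262, 262, 262, 459, 594, 689
The 2 values of 243 occupy positions 1–2 → each gets rank 1.
The 3 values of 262 occupy positions 3–5 → each gets rank 3.
Dee has value 262 → rank 3.

3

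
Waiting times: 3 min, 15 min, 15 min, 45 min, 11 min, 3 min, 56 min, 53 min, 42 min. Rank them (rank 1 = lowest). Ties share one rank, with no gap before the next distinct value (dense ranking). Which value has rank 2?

11

Sorted (ascending): 3, 3, 11, 15, 15, 42, 45, 53, 56
The 2 values of 3 share dense rank 1.
The 2 values of 15 share dense rank 3.
Remaining distinct values take the next consecutive integers.
Rank 2 → value 11.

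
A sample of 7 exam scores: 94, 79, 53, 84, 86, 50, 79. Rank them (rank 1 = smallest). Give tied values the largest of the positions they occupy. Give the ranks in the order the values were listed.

Sorted (ascending): 50, 53, 79, 79, 84, 86, 94
The 2 values of 79 occupy positions 3–4 → each gets rank 4.

7, 4, 2, 5, 6, 1, 4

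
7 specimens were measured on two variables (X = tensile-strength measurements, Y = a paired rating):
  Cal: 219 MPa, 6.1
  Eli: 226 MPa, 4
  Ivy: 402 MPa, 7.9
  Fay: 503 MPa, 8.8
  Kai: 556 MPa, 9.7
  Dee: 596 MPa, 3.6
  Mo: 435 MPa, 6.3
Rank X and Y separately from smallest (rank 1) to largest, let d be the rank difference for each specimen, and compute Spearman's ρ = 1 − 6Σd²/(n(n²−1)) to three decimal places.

Ranks of variable 1: 1, 2, 3, 5, 6, 7, 4
Ranks of variable 2: 3, 2, 5, 6, 7, 1, 4
d = r₁ − r₂: -2, 0, -2, -1, -1, 6, 0
d²: 4, 0, 4, 1, 1, 36, 0; Σd² = 46
ρ = 1 − 6·46/(7·48) = 1 − 276/336 = 0.179

0.179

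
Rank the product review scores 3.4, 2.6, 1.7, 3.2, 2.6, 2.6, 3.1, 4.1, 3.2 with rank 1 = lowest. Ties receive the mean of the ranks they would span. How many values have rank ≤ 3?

Sorted (ascending): 1.7, 2.6, 2.6, 2.6, 3.1, 3.2, 3.2, 3.4, 4.1
The 3 values of 2.6 occupy positions 2–4 → average rank 3.
The 2 values of 3.2 occupy positions 6–7 → average rank (6+7)/2 = 6.5.
Ranks ≤ 3: {1, 3, 3, 3} → 4 values.

4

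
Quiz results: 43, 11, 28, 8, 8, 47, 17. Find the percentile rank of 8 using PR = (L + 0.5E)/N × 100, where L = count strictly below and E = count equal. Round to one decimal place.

N = 7.
Strictly below 8: 0. Equal to 8: 2.
PR = (0 + 0.5·2)/7 × 100 = 14.3

14.3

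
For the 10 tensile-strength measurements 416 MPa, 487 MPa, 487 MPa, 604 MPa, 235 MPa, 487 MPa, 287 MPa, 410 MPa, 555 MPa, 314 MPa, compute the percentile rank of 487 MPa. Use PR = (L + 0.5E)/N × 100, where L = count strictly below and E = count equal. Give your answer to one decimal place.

N = 10.
Strictly below 487: 5. Equal to 487: 3.
PR = (5 + 0.5·3)/10 × 100 = 65.0

65.0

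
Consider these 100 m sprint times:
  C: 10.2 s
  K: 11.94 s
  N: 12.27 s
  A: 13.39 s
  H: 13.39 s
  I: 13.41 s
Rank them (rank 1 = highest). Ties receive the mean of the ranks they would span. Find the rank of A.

2.5

Sorted (descending): 13.41, 13.39, 13.39, 12.27, 11.94, 10.2
The 2 values of 13.39 occupy positions 2–3 → average rank (2+3)/2 = 2.5.
A has value 13.39 s → rank 2.5.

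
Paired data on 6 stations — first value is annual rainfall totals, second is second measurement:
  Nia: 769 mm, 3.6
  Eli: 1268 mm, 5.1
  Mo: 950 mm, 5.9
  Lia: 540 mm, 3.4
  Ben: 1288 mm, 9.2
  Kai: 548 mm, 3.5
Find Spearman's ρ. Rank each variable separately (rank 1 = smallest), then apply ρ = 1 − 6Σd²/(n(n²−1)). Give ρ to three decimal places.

0.943

Ranks of variable 1: 3, 5, 4, 1, 6, 2
Ranks of variable 2: 3, 4, 5, 1, 6, 2
d = r₁ − r₂: 0, 1, -1, 0, 0, 0
d²: 0, 1, 1, 0, 0, 0; Σd² = 2
ρ = 1 − 6·2/(6·35) = 1 − 12/210 = 0.943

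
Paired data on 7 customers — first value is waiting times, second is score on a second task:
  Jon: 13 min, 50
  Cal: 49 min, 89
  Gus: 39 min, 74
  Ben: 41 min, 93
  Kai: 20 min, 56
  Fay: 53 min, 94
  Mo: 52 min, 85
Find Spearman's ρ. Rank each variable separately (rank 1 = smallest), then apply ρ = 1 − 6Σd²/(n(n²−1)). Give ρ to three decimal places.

0.857

Ranks of variable 1: 1, 5, 3, 4, 2, 7, 6
Ranks of variable 2: 1, 5, 3, 6, 2, 7, 4
d = r₁ − r₂: 0, 0, 0, -2, 0, 0, 2
d²: 0, 0, 0, 4, 0, 0, 4; Σd² = 8
ρ = 1 − 6·8/(7·48) = 1 − 48/336 = 0.857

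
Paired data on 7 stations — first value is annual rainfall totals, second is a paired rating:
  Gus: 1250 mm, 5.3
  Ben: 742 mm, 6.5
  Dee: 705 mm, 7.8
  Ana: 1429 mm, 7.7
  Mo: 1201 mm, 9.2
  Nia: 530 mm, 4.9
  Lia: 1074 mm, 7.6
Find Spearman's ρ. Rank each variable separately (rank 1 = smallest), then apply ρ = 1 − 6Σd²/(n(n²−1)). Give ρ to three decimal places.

Ranks of variable 1: 6, 3, 2, 7, 5, 1, 4
Ranks of variable 2: 2, 3, 6, 5, 7, 1, 4
d = r₁ − r₂: 4, 0, -4, 2, -2, 0, 0
d²: 16, 0, 16, 4, 4, 0, 0; Σd² = 40
ρ = 1 − 6·40/(7·48) = 1 − 240/336 = 0.286

0.286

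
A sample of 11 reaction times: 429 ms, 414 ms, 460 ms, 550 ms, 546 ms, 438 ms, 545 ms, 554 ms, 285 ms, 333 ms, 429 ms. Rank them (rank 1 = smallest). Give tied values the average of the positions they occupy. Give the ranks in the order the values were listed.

Sorted (ascending): 285, 333, 414, 429, 429, 438, 460, 545, 546, 550, 554
The 2 values of 429 occupy positions 4–5 → average rank (4+5)/2 = 4.5.

4.5, 3, 7, 10, 9, 6, 8, 11, 1, 2, 4.5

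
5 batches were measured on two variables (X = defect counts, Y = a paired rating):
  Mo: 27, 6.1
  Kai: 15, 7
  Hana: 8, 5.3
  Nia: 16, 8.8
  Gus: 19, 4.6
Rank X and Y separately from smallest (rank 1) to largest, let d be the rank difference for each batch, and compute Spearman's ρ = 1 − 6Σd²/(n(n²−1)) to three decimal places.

-0.100

Ranks of variable 1: 5, 2, 1, 3, 4
Ranks of variable 2: 3, 4, 2, 5, 1
d = r₁ − r₂: 2, -2, -1, -2, 3
d²: 4, 4, 1, 4, 9; Σd² = 22
ρ = 1 − 6·22/(5·24) = 1 − 132/120 = -0.100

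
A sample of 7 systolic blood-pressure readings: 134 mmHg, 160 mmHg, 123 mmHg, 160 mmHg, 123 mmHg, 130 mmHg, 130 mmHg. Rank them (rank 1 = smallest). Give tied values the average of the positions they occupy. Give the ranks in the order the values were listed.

Sorted (ascending): 123, 123, 130, 130, 134, 160, 160
The 2 values of 123 occupy positions 1–2 → average rank (1+2)/2 = 1.5.
The 2 values of 130 occupy positions 3–4 → average rank (3+4)/2 = 3.5.
The 2 values of 160 occupy positions 6–7 → average rank (6+7)/2 = 6.5.

5, 6.5, 1.5, 6.5, 1.5, 3.5, 3.5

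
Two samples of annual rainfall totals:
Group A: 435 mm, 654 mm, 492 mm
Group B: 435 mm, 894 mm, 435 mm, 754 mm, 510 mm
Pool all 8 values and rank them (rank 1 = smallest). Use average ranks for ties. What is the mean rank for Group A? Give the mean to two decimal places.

4.00

Sorted (ascending): 435, 435, 435, 492, 510, 654, 754, 894
The 3 values of 435 occupy positions 1–3 → average rank 2.
Group A values → pooled ranks: 435→2, 654→6, 492→4
Mean rank = (2 + 6 + 4) / 3 = 4.00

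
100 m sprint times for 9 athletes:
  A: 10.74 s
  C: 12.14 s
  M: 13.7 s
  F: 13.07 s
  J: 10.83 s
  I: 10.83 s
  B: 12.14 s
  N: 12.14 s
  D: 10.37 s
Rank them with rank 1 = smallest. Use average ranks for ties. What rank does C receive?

Sorted (ascending): 10.37, 10.74, 10.83, 10.83, 12.14, 12.14, 12.14, 13.07, 13.7
The 2 values of 10.83 occupy positions 3–4 → average rank (3+4)/2 = 3.5.
The 3 values of 12.14 occupy positions 5–7 → average rank 6.
C has value 12.14 s → rank 6.

6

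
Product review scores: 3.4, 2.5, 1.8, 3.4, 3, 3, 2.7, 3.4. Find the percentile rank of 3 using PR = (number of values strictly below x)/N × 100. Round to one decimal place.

N = 8.
Strictly below 3: 3. Equal to 3: 2.
PR = 3/8 × 100 = 37.5

37.5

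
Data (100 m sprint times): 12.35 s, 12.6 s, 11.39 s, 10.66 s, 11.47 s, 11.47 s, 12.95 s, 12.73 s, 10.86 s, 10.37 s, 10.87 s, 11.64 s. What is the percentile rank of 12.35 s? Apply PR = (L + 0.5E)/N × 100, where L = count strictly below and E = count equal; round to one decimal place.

N = 12.
Strictly below 12.35: 8. Equal to 12.35: 1.
PR = (8 + 0.5·1)/12 × 100 = 70.8

70.8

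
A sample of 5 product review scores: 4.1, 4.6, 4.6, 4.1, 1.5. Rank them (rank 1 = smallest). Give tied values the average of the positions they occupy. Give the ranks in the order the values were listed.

Sorted (ascending): 1.5, 4.1, 4.1, 4.6, 4.6
The 2 values of 4.1 occupy positions 2–3 → average rank (2+3)/2 = 2.5.
The 2 values of 4.6 occupy positions 4–5 → average rank (4+5)/2 = 4.5.

2.5, 4.5, 4.5, 2.5, 1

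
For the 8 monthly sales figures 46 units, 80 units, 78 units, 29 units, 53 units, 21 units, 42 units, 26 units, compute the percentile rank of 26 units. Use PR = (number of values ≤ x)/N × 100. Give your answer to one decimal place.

N = 8.
Strictly below 26: 1. Equal to 26: 1.
PR = 2/8 × 100 = 25.0

25.0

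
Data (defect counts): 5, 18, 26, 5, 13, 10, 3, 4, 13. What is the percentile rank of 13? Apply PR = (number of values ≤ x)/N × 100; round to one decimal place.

N = 9.
Strictly below 13: 5. Equal to 13: 2.
PR = 7/9 × 100 = 77.8

77.8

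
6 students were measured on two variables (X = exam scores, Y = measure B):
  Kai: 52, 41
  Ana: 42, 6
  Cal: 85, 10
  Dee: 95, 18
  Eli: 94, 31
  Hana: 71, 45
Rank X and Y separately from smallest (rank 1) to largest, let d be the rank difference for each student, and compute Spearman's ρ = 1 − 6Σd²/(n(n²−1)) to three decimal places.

0.086

Ranks of variable 1: 2, 1, 4, 6, 5, 3
Ranks of variable 2: 5, 1, 2, 3, 4, 6
d = r₁ − r₂: -3, 0, 2, 3, 1, -3
d²: 9, 0, 4, 9, 1, 9; Σd² = 32
ρ = 1 − 6·32/(6·35) = 1 − 192/210 = 0.086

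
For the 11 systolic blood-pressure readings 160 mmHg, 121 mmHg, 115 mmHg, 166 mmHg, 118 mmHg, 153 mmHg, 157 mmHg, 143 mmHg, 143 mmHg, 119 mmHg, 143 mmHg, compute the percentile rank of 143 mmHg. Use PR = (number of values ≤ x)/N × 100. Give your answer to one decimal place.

63.6

N = 11.
Strictly below 143: 4. Equal to 143: 3.
PR = 7/11 × 100 = 63.6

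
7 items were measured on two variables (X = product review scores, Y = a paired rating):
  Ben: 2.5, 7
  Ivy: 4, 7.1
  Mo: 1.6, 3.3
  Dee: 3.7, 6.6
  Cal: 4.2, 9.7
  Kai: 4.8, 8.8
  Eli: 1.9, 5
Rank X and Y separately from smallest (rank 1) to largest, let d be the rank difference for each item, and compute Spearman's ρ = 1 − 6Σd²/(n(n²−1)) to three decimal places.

0.929

Ranks of variable 1: 3, 5, 1, 4, 6, 7, 2
Ranks of variable 2: 4, 5, 1, 3, 7, 6, 2
d = r₁ − r₂: -1, 0, 0, 1, -1, 1, 0
d²: 1, 0, 0, 1, 1, 1, 0; Σd² = 4
ρ = 1 − 6·4/(7·48) = 1 − 24/336 = 0.929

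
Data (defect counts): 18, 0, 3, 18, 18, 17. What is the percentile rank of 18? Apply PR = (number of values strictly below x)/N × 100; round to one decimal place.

50.0

N = 6.
Strictly below 18: 3. Equal to 18: 3.
PR = 3/6 × 100 = 50.0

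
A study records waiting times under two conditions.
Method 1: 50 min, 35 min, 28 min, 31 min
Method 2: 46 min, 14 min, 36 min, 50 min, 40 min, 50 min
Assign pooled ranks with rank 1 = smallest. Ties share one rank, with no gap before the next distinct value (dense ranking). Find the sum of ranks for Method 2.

Sorted (ascending): 14, 28, 31, 35, 36, 40, 46, 50, 50, 50
The 3 values of 50 share dense rank 8.
Remaining distinct values take the next consecutive integers.
Method 2 values → pooled ranks: 46→7, 14→1, 36→5, 50→8, 40→6, 50→8
Rank sum = 7 + 1 + 5 + 8 + 6 + 8 = 35

35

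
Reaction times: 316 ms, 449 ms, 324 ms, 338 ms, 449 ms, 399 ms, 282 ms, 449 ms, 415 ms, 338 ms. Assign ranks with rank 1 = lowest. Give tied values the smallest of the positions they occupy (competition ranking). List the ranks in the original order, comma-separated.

2, 8, 3, 4, 8, 6, 1, 8, 7, 4

Sorted (ascending): 282, 316, 324, 338, 338, 399, 415, 449, 449, 449
The 2 values of 338 occupy positions 4–5 → each gets rank 4.
The 3 values of 449 occupy positions 8–10 → each gets rank 8.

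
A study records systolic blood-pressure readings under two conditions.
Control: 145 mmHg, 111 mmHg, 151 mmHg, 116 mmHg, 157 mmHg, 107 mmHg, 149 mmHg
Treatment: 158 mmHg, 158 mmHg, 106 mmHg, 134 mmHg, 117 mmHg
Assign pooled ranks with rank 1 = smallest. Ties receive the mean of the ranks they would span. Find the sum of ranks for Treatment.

35

Sorted (ascending): 106, 107, 111, 116, 117, 134, 145, 149, 151, 157, 158, 158
The 2 values of 158 occupy positions 11–12 → average rank (11+12)/2 = 11.5.
Treatment values → pooled ranks: 158→11.5, 158→11.5, 106→1, 134→6, 117→5
Rank sum = 11.5 + 11.5 + 1 + 6 + 5 = 35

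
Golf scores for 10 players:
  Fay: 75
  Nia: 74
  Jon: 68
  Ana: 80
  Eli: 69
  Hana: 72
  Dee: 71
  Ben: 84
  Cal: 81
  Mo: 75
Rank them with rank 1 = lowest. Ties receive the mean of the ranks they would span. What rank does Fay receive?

6.5

Sorted (ascending): 68, 69, 71, 72, 74, 75, 75, 80, 81, 84
The 2 values of 75 occupy positions 6–7 → average rank (6+7)/2 = 6.5.
Fay has value 75 → rank 6.5.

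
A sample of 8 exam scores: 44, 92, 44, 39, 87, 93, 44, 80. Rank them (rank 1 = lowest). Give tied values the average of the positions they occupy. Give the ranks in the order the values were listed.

Sorted (ascending): 39, 44, 44, 44, 80, 87, 92, 93
The 3 values of 44 occupy positions 2–4 → average rank 3.

3, 7, 3, 1, 6, 8, 3, 5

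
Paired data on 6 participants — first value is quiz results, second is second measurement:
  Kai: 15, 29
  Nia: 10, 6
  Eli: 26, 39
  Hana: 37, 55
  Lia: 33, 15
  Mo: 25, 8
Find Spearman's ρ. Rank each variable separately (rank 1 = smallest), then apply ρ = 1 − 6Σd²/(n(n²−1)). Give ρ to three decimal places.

Ranks of variable 1: 2, 1, 4, 6, 5, 3
Ranks of variable 2: 4, 1, 5, 6, 3, 2
d = r₁ − r₂: -2, 0, -1, 0, 2, 1
d²: 4, 0, 1, 0, 4, 1; Σd² = 10
ρ = 1 − 6·10/(6·35) = 1 − 60/210 = 0.714

0.714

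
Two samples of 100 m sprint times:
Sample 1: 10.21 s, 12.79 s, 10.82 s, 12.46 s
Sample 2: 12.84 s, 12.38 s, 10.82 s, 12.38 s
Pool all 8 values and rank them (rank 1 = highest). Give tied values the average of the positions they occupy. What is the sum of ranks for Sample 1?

19.5

Sorted (descending): 12.84, 12.79, 12.46, 12.38, 12.38, 10.82, 10.82, 10.21
The 2 values of 12.38 occupy positions 4–5 → average rank (4+5)/2 = 4.5.
The 2 values of 10.82 occupy positions 6–7 → average rank (6+7)/2 = 6.5.
Sample 1 values → pooled ranks: 10.21→8, 12.79→2, 10.82→6.5, 12.46→3
Rank sum = 8 + 2 + 6.5 + 3 = 19.5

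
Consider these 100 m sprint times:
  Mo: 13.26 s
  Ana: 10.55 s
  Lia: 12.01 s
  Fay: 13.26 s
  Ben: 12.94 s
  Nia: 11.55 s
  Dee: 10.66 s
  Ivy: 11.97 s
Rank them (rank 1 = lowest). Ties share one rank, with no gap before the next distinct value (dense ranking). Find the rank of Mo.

Sorted (ascending): 10.55, 10.66, 11.55, 11.97, 12.01, 12.94, 13.26, 13.26
The 2 values of 13.26 share dense rank 7.
Remaining distinct values take the next consecutive integers.
Mo has value 13.26 s → rank 7.

7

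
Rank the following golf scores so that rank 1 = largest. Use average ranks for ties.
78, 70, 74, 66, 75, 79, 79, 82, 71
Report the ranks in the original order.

4, 8, 6, 9, 5, 2.5, 2.5, 1, 7

Sorted (descending): 82, 79, 79, 78, 75, 74, 71, 70, 66
The 2 values of 79 occupy positions 2–3 → average rank (2+3)/2 = 2.5.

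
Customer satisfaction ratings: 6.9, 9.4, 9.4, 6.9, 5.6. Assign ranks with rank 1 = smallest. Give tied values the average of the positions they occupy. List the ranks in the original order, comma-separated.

2.5, 4.5, 4.5, 2.5, 1

Sorted (ascending): 5.6, 6.9, 6.9, 9.4, 9.4
The 2 values of 6.9 occupy positions 2–3 → average rank (2+3)/2 = 2.5.
The 2 values of 9.4 occupy positions 4–5 → average rank (4+5)/2 = 4.5.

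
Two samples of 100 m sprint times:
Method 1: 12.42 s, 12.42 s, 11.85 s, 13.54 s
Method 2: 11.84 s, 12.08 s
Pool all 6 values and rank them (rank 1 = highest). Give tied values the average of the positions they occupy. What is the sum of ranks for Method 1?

11

Sorted (descending): 13.54, 12.42, 12.42, 12.08, 11.85, 11.84
The 2 values of 12.42 occupy positions 2–3 → average rank (2+3)/2 = 2.5.
Method 1 values → pooled ranks: 12.42→2.5, 12.42→2.5, 11.85→5, 13.54→1
Rank sum = 2.5 + 2.5 + 5 + 1 = 11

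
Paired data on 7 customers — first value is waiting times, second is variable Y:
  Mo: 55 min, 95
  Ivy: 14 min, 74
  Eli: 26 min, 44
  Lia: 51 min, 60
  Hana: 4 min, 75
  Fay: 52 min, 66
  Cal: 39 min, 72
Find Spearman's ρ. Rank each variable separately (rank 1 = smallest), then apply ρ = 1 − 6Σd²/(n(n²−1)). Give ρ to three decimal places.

Ranks of variable 1: 7, 2, 3, 5, 1, 6, 4
Ranks of variable 2: 7, 5, 1, 2, 6, 3, 4
d = r₁ − r₂: 0, -3, 2, 3, -5, 3, 0
d²: 0, 9, 4, 9, 25, 9, 0; Σd² = 56
ρ = 1 − 6·56/(7·48) = 1 − 336/336 = 0.000

0.000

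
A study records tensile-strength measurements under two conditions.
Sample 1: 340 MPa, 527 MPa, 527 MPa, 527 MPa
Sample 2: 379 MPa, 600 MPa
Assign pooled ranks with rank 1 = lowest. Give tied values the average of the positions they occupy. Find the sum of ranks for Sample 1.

Sorted (ascending): 340, 379, 527, 527, 527, 600
The 3 values of 527 occupy positions 3–5 → average rank 4.
Sample 1 values → pooled ranks: 340→1, 527→4, 527→4, 527→4
Rank sum = 1 + 4 + 4 + 4 = 13

13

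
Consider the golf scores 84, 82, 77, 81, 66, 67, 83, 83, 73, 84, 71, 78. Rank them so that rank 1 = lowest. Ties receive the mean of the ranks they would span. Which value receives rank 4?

Sorted (ascending): 66, 67, 71, 73, 77, 78, 81, 82, 83, 83, 84, 84
The 2 values of 83 occupy positions 9–10 → average rank (9+10)/2 = 9.5.
The 2 values of 84 occupy positions 11–12 → average rank (11+12)/2 = 11.5.
Rank 4 → value 73.

73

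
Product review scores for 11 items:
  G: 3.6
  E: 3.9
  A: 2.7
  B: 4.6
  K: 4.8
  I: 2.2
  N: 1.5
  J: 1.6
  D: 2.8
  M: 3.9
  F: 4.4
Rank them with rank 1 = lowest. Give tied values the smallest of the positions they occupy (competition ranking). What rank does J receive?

Sorted (ascending): 1.5, 1.6, 2.2, 2.7, 2.8, 3.6, 3.9, 3.9, 4.4, 4.6, 4.8
The 2 values of 3.9 occupy positions 7–8 → each gets rank 7.
J has value 1.6 → rank 2.

2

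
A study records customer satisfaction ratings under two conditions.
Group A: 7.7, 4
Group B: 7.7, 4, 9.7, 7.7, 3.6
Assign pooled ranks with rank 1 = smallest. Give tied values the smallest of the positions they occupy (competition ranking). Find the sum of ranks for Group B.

18

Sorted (ascending): 3.6, 4, 4, 7.7, 7.7, 7.7, 9.7
The 2 values of 4 occupy positions 2–3 → each gets rank 2.
The 3 values of 7.7 occupy positions 4–6 → each gets rank 4.
Group B values → pooled ranks: 7.7→4, 4→2, 9.7→7, 7.7→4, 3.6→1
Rank sum = 4 + 2 + 7 + 4 + 1 = 18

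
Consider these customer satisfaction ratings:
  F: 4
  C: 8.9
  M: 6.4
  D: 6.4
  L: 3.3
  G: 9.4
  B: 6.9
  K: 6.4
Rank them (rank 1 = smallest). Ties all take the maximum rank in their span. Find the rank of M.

Sorted (ascending): 3.3, 4, 6.4, 6.4, 6.4, 6.9, 8.9, 9.4
The 3 values of 6.4 occupy positions 3–5 → each gets rank 5.
M has value 6.4 → rank 5.

5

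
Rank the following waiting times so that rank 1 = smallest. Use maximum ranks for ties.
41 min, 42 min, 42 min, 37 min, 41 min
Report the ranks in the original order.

Sorted (ascending): 37, 41, 41, 42, 42
The 2 values of 41 occupy positions 2–3 → each gets rank 3.
The 2 values of 42 occupy positions 4–5 → each gets rank 5.

3, 5, 5, 1, 3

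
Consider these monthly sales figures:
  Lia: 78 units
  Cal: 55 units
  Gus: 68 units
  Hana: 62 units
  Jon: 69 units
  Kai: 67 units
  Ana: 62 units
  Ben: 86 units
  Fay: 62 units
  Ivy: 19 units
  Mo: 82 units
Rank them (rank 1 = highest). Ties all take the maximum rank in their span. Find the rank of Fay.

Sorted (descending): 86, 82, 78, 69, 68, 67, 62, 62, 62, 55, 19
The 3 values of 62 occupy positions 7–9 → each gets rank 9.
Fay has value 62 units → rank 9.

9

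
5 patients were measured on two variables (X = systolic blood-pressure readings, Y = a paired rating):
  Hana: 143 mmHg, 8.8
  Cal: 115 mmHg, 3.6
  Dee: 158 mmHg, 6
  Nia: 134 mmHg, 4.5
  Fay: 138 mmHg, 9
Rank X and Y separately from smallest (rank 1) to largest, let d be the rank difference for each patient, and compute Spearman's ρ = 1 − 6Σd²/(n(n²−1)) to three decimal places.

0.600

Ranks of variable 1: 4, 1, 5, 2, 3
Ranks of variable 2: 4, 1, 3, 2, 5
d = r₁ − r₂: 0, 0, 2, 0, -2
d²: 0, 0, 4, 0, 4; Σd² = 8
ρ = 1 − 6·8/(5·24) = 1 − 48/120 = 0.600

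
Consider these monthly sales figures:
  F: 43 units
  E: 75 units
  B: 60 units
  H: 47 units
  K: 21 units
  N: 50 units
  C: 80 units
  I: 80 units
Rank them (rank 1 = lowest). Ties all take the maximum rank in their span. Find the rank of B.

Sorted (ascending): 21, 43, 47, 50, 60, 75, 80, 80
The 2 values of 80 occupy positions 7–8 → each gets rank 8.
B has value 60 units → rank 5.

5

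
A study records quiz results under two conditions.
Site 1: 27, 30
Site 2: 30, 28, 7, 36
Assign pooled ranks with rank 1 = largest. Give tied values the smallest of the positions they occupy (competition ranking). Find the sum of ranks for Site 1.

7

Sorted (descending): 36, 30, 30, 28, 27, 7
The 2 values of 30 occupy positions 2–3 → each gets rank 2.
Site 1 values → pooled ranks: 27→5, 30→2
Rank sum = 5 + 2 = 7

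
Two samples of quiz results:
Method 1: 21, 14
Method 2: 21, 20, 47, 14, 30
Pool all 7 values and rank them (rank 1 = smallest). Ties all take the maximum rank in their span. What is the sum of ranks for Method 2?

Sorted (ascending): 14, 14, 20, 21, 21, 30, 47
The 2 values of 14 occupy positions 1–2 → each gets rank 2.
The 2 values of 21 occupy positions 4–5 → each gets rank 5.
Method 2 values → pooled ranks: 21→5, 20→3, 47→7, 14→2, 30→6
Rank sum = 5 + 3 + 7 + 2 + 6 = 23

23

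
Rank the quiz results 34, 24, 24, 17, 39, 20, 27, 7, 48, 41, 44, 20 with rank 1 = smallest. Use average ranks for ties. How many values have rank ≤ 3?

Sorted (ascending): 7, 17, 20, 20, 24, 24, 27, 34, 39, 41, 44, 48
The 2 values of 20 occupy positions 3–4 → average rank (3+4)/2 = 3.5.
The 2 values of 24 occupy positions 5–6 → average rank (5+6)/2 = 5.5.
Ranks ≤ 3: {1, 2} → 2 values.

2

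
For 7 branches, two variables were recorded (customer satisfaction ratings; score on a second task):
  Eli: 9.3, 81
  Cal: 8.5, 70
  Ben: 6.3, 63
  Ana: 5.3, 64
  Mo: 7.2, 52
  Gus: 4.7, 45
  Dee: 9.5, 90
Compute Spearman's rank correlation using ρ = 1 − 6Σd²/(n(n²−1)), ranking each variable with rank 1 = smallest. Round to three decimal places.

Ranks of variable 1: 6, 5, 3, 2, 4, 1, 7
Ranks of variable 2: 6, 5, 3, 4, 2, 1, 7
d = r₁ − r₂: 0, 0, 0, -2, 2, 0, 0
d²: 0, 0, 0, 4, 4, 0, 0; Σd² = 8
ρ = 1 − 6·8/(7·48) = 1 − 48/336 = 0.857

0.857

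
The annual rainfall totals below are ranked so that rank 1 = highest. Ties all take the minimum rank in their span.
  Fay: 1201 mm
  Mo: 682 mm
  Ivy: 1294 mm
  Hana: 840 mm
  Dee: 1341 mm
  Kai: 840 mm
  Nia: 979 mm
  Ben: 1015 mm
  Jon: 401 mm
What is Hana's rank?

Sorted (descending): 1341, 1294, 1201, 1015, 979, 840, 840, 682, 401
The 2 values of 840 occupy positions 6–7 → each gets rank 6.
Hana has value 840 mm → rank 6.

6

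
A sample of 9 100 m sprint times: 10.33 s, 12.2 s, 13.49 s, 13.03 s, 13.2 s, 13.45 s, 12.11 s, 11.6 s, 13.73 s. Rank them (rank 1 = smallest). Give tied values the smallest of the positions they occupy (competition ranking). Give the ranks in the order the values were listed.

1, 4, 8, 5, 6, 7, 3, 2, 9

Sorted (ascending): 10.33, 11.6, 12.11, 12.2, 13.03, 13.2, 13.45, 13.49, 13.73
No ties — each value takes its position as its rank.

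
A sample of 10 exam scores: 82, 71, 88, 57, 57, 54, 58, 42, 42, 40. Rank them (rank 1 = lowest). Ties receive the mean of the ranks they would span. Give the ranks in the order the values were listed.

Sorted (ascending): 40, 42, 42, 54, 57, 57, 58, 71, 82, 88
The 2 values of 42 occupy positions 2–3 → average rank (2+3)/2 = 2.5.
The 2 values of 57 occupy positions 5–6 → average rank (5+6)/2 = 5.5.

9, 8, 10, 5.5, 5.5, 4, 7, 2.5, 2.5, 1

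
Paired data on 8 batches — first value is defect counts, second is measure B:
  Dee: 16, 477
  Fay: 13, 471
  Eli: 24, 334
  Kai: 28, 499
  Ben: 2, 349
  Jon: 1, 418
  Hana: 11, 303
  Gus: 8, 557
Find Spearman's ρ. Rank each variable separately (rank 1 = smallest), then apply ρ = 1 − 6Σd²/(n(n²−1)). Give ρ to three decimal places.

Ranks of variable 1: 6, 5, 7, 8, 2, 1, 4, 3
Ranks of variable 2: 6, 5, 2, 7, 3, 4, 1, 8
d = r₁ − r₂: 0, 0, 5, 1, -1, -3, 3, -5
d²: 0, 0, 25, 1, 1, 9, 9, 25; Σd² = 70
ρ = 1 − 6·70/(8·63) = 1 − 420/504 = 0.167

0.167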